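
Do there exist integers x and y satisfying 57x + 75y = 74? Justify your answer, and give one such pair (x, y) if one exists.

gcd(57, 75) = 3, so every integer of the form 57x + 75y is a multiple of 3.
But 74 is not a multiple of 3 (it leaves remainder 2).
So the equation is unsolvable over ℤ.

No, no such integers exist.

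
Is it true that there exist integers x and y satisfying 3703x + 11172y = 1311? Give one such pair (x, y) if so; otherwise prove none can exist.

No such integers exist.

Any value of 3703x + 11172y is a multiple of gcd(3703, 11172) = 7.
But 1311 = 7·187 + 2, so 7 ∤ 1311.
Hence no integers x, y satisfy the equation.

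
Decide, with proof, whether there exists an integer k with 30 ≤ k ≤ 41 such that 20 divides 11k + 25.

At k = 30, 11·30 + 25 = 355 ≡ 15 (mod 20), and each step in k adds 11, giving residues 15, 6, 17, 8, 19, 10, 1, 12, 3, 14, 5, 16 for k = 30, 31, …, 41.
None is 0, so 20 never divides 11k + 25 on this range.

No such integer k in that range exists.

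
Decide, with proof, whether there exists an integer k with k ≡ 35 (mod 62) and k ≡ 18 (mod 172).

No, no such integer exists.

gcd(62, 172) = 2. If k ≡ 35 (mod 62) and k ≡ 18 (mod 172), then k ≡ 35 (mod 2) and k ≡ 18 (mod 2).
However 35 ≡ 1 and 18 ≡ 0 (mod 2), and 1 ≠ 0.
Therefore no such k exists.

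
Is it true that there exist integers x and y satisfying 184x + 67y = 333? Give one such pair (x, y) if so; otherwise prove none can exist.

184 and 67 are coprime, so 184x + 67y ranges over all of ℤ.
Euclidean algorithm: 184 = 2·67 + 50, 67 = 1·50 + 17, 50 = 2·17 + 16, 17 = 1·16 + 1, 16 = 16·1 + 0.
Back-substituting, 1 = 17 − 1·16 = 17 − (50 − 2·17) = −50 + 3·17 = −50 + 3·(67 − 1·50) = 3·67 − 4·50 = 3·67 − 4·(184 − 2·67) = −4·184 + 11·67; that is, 184·(-4) + 67·11 = 1.
Multiplying through by 333: x = (-4)·333 = -1332, y = 11·333 = 3663 is a solution.
The general solution is x = -1332 + 67k, y = 3663 − 184k; taking k = 20 gives the smaller pair x = 8, y = -17.
Indeed 184·8 + 67·(-17) = 1472 − 1139 = 333.

x = 8, y = -17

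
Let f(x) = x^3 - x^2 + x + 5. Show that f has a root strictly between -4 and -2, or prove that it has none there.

No such root exists.

Evaluate at the endpoints: f(-4) = -79, f(-2) = -9 — same sign (negative).
The derivative f'(x) = 3x^2 - 2x + 1 is a quadratic with discriminant (-2)² − 4·3·1 = -8 < 0; it never vanishes, so it is always positive (sign of the leading coefficient).
So f is strictly increasing; between -4 and -2 its values lie between f(-4) = -79 and f(-2) = -9, all negative. Therefore f has no root in (-4, -2).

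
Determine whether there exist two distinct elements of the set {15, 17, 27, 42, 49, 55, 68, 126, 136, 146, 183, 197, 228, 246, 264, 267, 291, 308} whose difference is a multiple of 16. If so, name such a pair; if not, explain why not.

The pair (17, 49) works.

Both 17 and 49 leave remainder 1 on division by 16; their difference 32 = 2·16 is a multiple of 16.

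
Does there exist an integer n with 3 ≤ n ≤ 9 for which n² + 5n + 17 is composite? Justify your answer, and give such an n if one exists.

At n = 8: 8² + 5·8 + 17 = 121 = 11·11, which is composite.

n = 8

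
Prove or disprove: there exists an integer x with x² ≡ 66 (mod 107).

No such integer exists.

107 is prime, so by Euler's criterion 66 is a square mod 107 iff 66^((107−1)/2) = 66^53 ≡ 1 (mod 107).
Squaring successively (mod 107): 66^2 = 4356 ≡ 76; 66^4 ≡ 76² = 5776 ≡ 105; 66^8 ≡ 105² = 11025 ≡ 4; 66^16 ≡ 4² = 16 ≡ 16; 66^32 ≡ 16² = 256 ≡ 42.
Since 53 = 32 + 16 + 4 + 1, 66^53 ≡ 42 · 16 · 105 · 66; multiplying out mod 107: 42·16 = 672 ≡ 30, then 30·105 = 3150 ≡ 47, then 47·66 = 3102 ≡ 106. Thus 66^53 ≡ 106 ≡ −1 (mod 107).
The value −1 means 66 is a non-residue modulo 107, so x² ≡ 66 (mod 107) is impossible.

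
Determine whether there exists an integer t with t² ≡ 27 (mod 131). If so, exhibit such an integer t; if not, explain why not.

t = 114

Take t = 114. Then 114² = 12996 = 99·131 + 27, so 114² ≡ 27 (mod 131).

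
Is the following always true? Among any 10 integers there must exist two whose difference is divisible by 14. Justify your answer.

Try 10 consecutive integers, 20, 21, …, 29. Their remainders mod 14 are 6, 7, 8, 9, 10, 11, 12, 13, 0, 1 — pairwise different, as any 10 ≤ 14 consecutive integers have distinct residues.
Any two of them differ by at most 9 < 14 and by at least 1, so no difference is a multiple of 14.

No, the set {20, 21, 22, 23, 24, 25, 26, 27, 28, 29} is a counterexample.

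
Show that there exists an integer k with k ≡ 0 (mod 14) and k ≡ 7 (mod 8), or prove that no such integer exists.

There is no such integer.

Both moduli are multiples of 2 = gcd(14, 8), so any solution would satisfy k ≡ 0 and k ≡ 7 modulo 2 simultaneously.
These are incompatible: 0 − 7 = -7 is not divisible by 2.
Therefore no such k exists.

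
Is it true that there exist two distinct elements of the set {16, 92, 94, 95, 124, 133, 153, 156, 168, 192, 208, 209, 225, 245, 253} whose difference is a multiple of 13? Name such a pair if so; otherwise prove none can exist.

Both 16 and 94 leave remainder 3 on division by 13; their difference 78 = 6·13 is a multiple of 13.

The pair (16, 94) works.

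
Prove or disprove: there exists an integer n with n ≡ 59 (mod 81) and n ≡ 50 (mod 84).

n = 302

Here gcd(81, 84) = 3, and both 59 and 50 leave remainder 2 mod 3, so the system is consistent.
List candidates n ≡ 59 (mod 81): 59, 140, 221, 302. Modulo 84 these are 59, 56, 53, 50; 302 gives 50 as required.
Check: 302 mod 81 = 59, 302 mod 84 = 50. ✓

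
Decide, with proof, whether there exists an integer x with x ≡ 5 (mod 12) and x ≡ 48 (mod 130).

Both moduli are multiples of 2 = gcd(12, 130), so any solution would satisfy x ≡ 5 and x ≡ 48 modulo 2 simultaneously.
These are incompatible: 5 − 48 = -43 is not divisible by 2.
Hence the system has no solution.

No such integer exists.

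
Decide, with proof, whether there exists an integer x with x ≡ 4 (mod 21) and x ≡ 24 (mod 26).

The moduli 21 and 26 are coprime, so by the Chinese Remainder Theorem a unique solution modulo 546 exists.
Any solution of the first congruence is x = 4 + 21t; substituting into the second, 21t ≡ 24 − 4 ≡ 20 (mod 26).
Since 21·5 = 105 = 4·26 + 1, the inverse of 21 mod 26 is 5.
Multiplying by 5: t ≡ 5·20 = 100 ≡ 22 (mod 26).
With t = 22: x = 4 + 21·22 = 466.
Verify: 466 = 22·21 + 4 and 466 = 17·26 + 24. ✓

x = 466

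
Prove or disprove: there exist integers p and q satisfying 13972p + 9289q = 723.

Any value of 13972p + 9289q is a multiple of gcd(13972, 9289) = 7.
But 723 is not a multiple of 7 (it leaves remainder 2).
Hence no integers p, q satisfy the equation.

No such integers exist.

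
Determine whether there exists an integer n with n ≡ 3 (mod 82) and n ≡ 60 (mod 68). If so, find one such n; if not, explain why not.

There is no such integer.

Both moduli are multiples of 2 = gcd(82, 68), so any solution would satisfy n ≡ 3 and n ≡ 60 modulo 2 simultaneously.
These are incompatible: 3 − 60 = -57 is not divisible by 2.
Therefore no such n exists.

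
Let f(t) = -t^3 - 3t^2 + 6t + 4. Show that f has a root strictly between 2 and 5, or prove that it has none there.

No such root exists.

The endpoint values f(2) = -4 and f(5) = -166 are both negative. Claim: f(t) < 0 for every t in (2, 5).
Shift to the endpoint 2: with t = 2 + u (0 < u < 3), one computes f(2 + u) = -u^3 - 9u^2 - 18u - 4.
The nonzero coefficients here are all negative, so for u > 0 every term is negative (or zero), and the constant term -4 is strictly negative.
So f is strictly negative on (2, 5); no root exists in the interval.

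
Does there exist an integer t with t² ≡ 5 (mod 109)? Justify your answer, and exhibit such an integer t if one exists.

t = 88

Take t = 88. Then 88² = 7744 = 71·109 + 5, so 88² ≡ 5 (mod 109).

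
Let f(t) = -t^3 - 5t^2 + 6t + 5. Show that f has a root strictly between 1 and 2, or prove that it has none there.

f(1) = 5 and f(2) = -11, which have opposite signs.
Since f is a polynomial it is continuous on [1, 2].
By the Intermediate Value Theorem, f takes the value 0 somewhere in the open interval.

Such a root exists.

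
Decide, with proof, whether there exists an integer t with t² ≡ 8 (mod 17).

t = 5

Take t = 5. Then 5² = 25 = 1·17 + 8, so 5² ≡ 8 (mod 17).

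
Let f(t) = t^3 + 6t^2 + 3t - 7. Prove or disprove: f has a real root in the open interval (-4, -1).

Such a root exists.

f(-4) = 13 and f(-1) = -5, which have opposite signs.
As a polynomial, f is continuous on every closed interval.
By the Intermediate Value Theorem, f takes the value 0 somewhere in the open interval.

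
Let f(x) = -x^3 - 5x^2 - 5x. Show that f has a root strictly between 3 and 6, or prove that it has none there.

f(3) = -87 and f(6) = -426, both negative, so a sign-change argument is unavailable; we show f keeps this sign on the whole interval.
Substitute x = 3 + u, where 0 < u < 3 on the interval. Expanding, f(3 + u) = -u^3 - 14u^2 - 62u - 87.
The nonzero coefficients here are all negative, so for u > 0 every term is negative (or zero), and the constant term -87 is strictly negative.
Therefore f(x) < 0 throughout (3, 6), and f has no zero there.

No.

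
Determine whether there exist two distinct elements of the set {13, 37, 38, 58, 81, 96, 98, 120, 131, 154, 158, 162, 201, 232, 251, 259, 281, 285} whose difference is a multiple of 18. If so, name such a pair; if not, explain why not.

No, no such pair exists.

Residues mod 18: 13↦13, 37↦1, 38↦2, 58↦4, 81↦9, 96↦6, 98↦8, 120↦12, 131↦5, 154↦10, 158↦14, 162↦0, 201↦3, 232↦16, 251↦17, 259↦7, 281↦11, 285↦15.
All 18 residues are distinct, so no two elements differ by a multiple of 18.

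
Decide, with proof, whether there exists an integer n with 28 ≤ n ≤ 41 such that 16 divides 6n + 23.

There is no such integer n in that range.

The values of 6n + 23 for n = 28, 29, …, 41 are 191, 197, 203, 209, 215, 221, 227, 233, 239, 245, 251, 257, 263, 269; reduced mod 16 these are 15, 5, 11, 1, 7, 13, 3, 9, 15, 5, 11, 1, 7, 13.
The residue 0 does not occur, so no n in [28, 41] makes 6n + 23 a multiple of 16.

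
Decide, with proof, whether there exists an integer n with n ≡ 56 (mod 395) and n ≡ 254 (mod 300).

Reduce both congruences modulo 5, which divides 395 and 300: they say n ≡ 56 (mod 5) and n ≡ 254 (mod 5).
But 56 mod 5 = 1 while 254 mod 5 = 4, a contradiction.
So no integer satisfies both congruences.

No such integer exists.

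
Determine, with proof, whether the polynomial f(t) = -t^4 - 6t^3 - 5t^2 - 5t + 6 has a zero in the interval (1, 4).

f(1) = -11 and f(4) = -734, both negative, so a sign-change argument is unavailable; we show f keeps this sign on the whole interval.
Substitute t = 1 + u, where 0 < u < 3 on the interval. Expanding, f(1 + u) = -u^4 - 10u^3 - 29u^2 - 37u - 11.
The nonzero coefficients here are all negative, so for u > 0 every term is negative (or zero), and the constant term -11 is strictly negative.
Therefore f(t) < 0 throughout (1, 4), and f has no zero there.

No.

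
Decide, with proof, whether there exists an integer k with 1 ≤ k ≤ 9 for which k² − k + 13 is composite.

k = 2

At k = 2: 2² − 2 + 13 = 15 = 3·5, which is composite.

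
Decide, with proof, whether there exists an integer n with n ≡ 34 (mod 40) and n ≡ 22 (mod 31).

n = 394

Since 40 and 31 share no common factor, CRT says the pair of congruences has a solution (unique mod 1240).
Write n = 34 + 40t and require 34 + 40t ≡ 22 (mod 31), i.e. 40t ≡ 19 (mod 31).
40 ≡ 9 (mod 31), so this reads 9t ≡ 19 (mod 31). Note 9·7 = 63 ≡ 1 (mod 31) (as 63 − 1 = 2·31), so 9⁻¹ ≡ 7.
Therefore t ≡ 7·19 = 133 ≡ 9 (mod 31).
Taking t = 9 gives n = 34 + 40·9 = 394.
Check: 394 mod 40 = 34, 394 mod 31 = 22. ✓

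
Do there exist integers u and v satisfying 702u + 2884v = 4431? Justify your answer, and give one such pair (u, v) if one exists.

There are no such integers.

gcd(702, 2884) = 2, so every integer of the form 702u + 2884v is a multiple of 2.
But 4431 = 2·2215 + 1, so 2 ∤ 4431.
So the equation is unsolvable over ℤ.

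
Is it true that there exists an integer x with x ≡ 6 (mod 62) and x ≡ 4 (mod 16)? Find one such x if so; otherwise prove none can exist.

gcd(62, 16) = 2. A simultaneous solution exists iff 6 ≡ 4 (mod 2); here 6 mod 2 = 0 = 4 mod 2, so it does.
Step through x = 6, 6 + 62, 6 + 2·62, …: the values 6, 68 reduce mod 16 to 6, 4. The value 68 hits 4.
Indeed 68 ≡ 6 (mod 62) and 68 ≡ 4 (mod 16).

x = 68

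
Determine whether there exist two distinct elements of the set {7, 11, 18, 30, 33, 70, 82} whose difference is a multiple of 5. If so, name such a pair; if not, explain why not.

Both 7 and 82 leave remainder 2 on division by 5; their difference 75 = 15·5 is a multiple of 5.

The pair (7, 82) works.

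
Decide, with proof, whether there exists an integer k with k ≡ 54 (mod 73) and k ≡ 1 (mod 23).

The moduli 73 and 23 are coprime, so by the Chinese Remainder Theorem a unique solution modulo 1679 exists.
Write k = 54 + 73t and require 54 + 73t ≡ 1 (mod 23), i.e. 73t ≡ 16 (mod 23).
73 ≡ 4 (mod 23), so this reads 4t ≡ 16 (mod 23). To invert 4 modulo 23: 23 = 5·4 + 3, 4 = 1·3 + 1, 3 = 3·1 + 0, and unwinding, 1 = 4 − 1·3 = 4 − (23 − 5·4) = −23 + 6·4. Thus 4⁻¹ ≡ 6 (mod 23).
Therefore t ≡ 6·16 = 96 ≡ 4 (mod 23).
With t = 4: k = 54 + 73·4 = 346.
Verify: 346 = 4·73 + 54 and 346 = 15·23 + 1. ✓

k = 346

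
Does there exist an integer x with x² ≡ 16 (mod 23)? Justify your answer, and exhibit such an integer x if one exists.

x = 4

Take x = 4. Then 4² = 16, and since 0 ≤ 16 < 23 this is already reduced: 4² ≡ 16 (mod 23).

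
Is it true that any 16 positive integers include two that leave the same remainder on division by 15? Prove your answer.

Partition the integers by their residue mod 15; there are 15 classes.
With 16 integers and only 15 classes, the pigeonhole principle forces two of them, say a and b, into the same class.
So a and b have equal remainders mod 15, which is exactly what was to be shown.

Yes.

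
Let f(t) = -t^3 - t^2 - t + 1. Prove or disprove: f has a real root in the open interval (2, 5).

Evaluate at the endpoints: f(2) = -13, f(5) = -154 — same sign (negative).
f'(t) = -3t^2 - 2t - 1 has discriminant (-2)² − 4·(-3)·(-1) = -8 < 0, so f' has no real roots and is negative for every real t.
So f is strictly decreasing; between 2 and 5 its values lie between f(2) = -13 and f(5) = -154, all negative. Therefore f has no root in (2, 5).

f has no root in that interval.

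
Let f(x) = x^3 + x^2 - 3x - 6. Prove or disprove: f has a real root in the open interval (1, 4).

f(1) = -7 and f(4) = 62, which have opposite signs.
As a polynomial, f is continuous on every closed interval.
By the Intermediate Value Theorem f must vanish at some point of (1, 4).

Such a root exists.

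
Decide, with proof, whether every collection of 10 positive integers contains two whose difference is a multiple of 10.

No, the set {10, 11, 12, 13, 14, 15, 16, 17, 18, 19} is a counterexample.

Consider the 10 integers 10, 11, …, 19. They lie in distinct residue classes modulo 10, since 10 ≤ 10.
Any two of them differ by at most 9 < 10 and by at least 1, so no difference is a multiple of 10.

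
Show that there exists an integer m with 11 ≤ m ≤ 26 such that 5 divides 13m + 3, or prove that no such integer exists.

Scanning upward from m = 11 gives 146, 159, 172, none divisible by 5. At m = 14 we get 13·14 + 3 = 185, and 185 = 5·37.

m = 14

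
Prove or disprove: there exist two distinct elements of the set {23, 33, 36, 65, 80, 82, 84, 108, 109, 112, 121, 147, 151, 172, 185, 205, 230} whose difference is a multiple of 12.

36 mod 12 = 0 and 84 mod 12 = 0, so 84 − 36 = 48 = 4·12.

36 and 84 are such a pair.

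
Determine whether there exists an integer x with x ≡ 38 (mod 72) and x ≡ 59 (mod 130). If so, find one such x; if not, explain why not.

gcd(72, 130) = 2. If x ≡ 38 (mod 72) and x ≡ 59 (mod 130), then x ≡ 38 (mod 2) and x ≡ 59 (mod 2).
However 38 ≡ 0 and 59 ≡ 1 (mod 2), and 0 ≠ 1.
Therefore no such x exists.

No, no such integer exists.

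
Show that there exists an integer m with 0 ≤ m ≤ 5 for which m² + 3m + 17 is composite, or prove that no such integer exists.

m = 3

At m = 3: 3² + 3·3 + 17 = 35 = 5·7, which is composite.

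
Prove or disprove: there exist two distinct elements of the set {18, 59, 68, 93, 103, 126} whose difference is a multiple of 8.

No, no such pair exists.

Two integers differ by a multiple of 8 exactly when they have the same residue mod 8. The residues are 18↦2, 59↦3, 68↦4, 93↦5, 103↦7, 126↦6.
These 6 residues are pairwise different, hence no difference of two elements is divisible by 8.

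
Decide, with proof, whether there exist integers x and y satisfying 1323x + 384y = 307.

Any value of 1323x + 384y is a multiple of gcd(1323, 384) = 3.
But 307 is not a multiple of 3 (it leaves remainder 1).
Hence no integers x, y satisfy the equation.

No such integers exist.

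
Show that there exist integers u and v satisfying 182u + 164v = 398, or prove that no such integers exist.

u = 13, v = -12

Since gcd(182, 164) = 2 and 398 = 2·199, Bézout's identity guarantees a solution.
Dividing through by 2 reduces the equation to 91u + 82v = 199.
Dividing repeatedly: 91 = 1·82 + 9, 82 = 9·9 + 1, 9 = 9·1 + 0.
Working back up the chain: 1 = 82 − 9·9 = 82 − 9·(91 − 1·82) = −9·91 + 10·82. So 91·(-9) + 82·10 = 1.
Times 199: 91·(-1791) + 82·1990 = 199, so (-1791, 1990) solves it.
The general solution is u = -1791 + 82k, v = 1990 − 91k; taking k = 22 gives the smaller pair u = 13, v = -12.
Indeed 182·13 + 164·(-12) = 2366 − 1968 = 398.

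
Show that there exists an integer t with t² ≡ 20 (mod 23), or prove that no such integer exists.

No such integer exists.

23 is prime, so by Euler's criterion 20 is a square mod 23 iff 20^((23−1)/2) = 20^11 ≡ 1 (mod 23).
Repeated squaring mod 23: 20^2 = 400 ≡ 9; 20^4 ≡ 9² = 81 ≡ 12; 20^8 ≡ 12² = 144 ≡ 6.
Since 11 = 8 + 2 + 1, 20^11 ≡ 6 · 9 · 20; multiplying out mod 23: 6·9 = 54 ≡ 8, then 8·20 = 160 ≡ 22. Thus 20^11 ≡ 22 ≡ −1 (mod 23).
By Euler's criterion 20 is a quadratic non-residue mod 23: no t satisfies t² ≡ 20 (mod 23).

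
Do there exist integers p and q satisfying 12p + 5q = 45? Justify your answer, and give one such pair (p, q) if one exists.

Since gcd(12, 5) = 1, every integer is an integer combination of 12 and 5.
Dividing repeatedly: 12 = 2·5 + 2, 5 = 2·2 + 1, 2 = 2·1 + 0.
Working back up the chain: 1 = 5 − 2·2 = 5 − 2·(12 − 2·5) = −2·12 + 5·5. So 12·(-2) + 5·5 = 1.
Times 45: 12·(-90) + 5·225 = 45, so (-90, 225) solves it.
Adding 18·5 to p and subtracting 18·12 from q gives the tidier solution (0, 9).
Check: 12·0 + 5·9 = 0 + 45 = 45. ✓

p = 0, q = 9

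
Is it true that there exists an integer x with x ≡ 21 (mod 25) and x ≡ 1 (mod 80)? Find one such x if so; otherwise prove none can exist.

x = 321

Here gcd(25, 80) = 5, and both 21 and 1 leave remainder 1 mod 5, so the system is consistent.
Put x = 21 + 25t, so we need 25t ≡ 60 (mod 80), equivalently (divide by 5) 5t ≡ 12 (mod 16).
Invert 5 mod 16 by the Euclidean algorithm: 16 = 3·5 + 1, 5 = 5·1 + 0; back-substituting, 1 = 16 − 3·5. Hence 5·(-3) ≡ 1, so 5⁻¹ ≡ -3 ≡ 13 (mod 16).
Therefore t ≡ 13·12 = 156 ≡ 12 (mod 16).
Then x = 21 + 25·12 = 321.
Check: 321 mod 25 = 21, 321 mod 80 = 1. ✓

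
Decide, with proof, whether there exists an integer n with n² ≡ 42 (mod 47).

Take n = 29. Then 29² = 841 = 17·47 + 42, so 29² ≡ 42 (mod 47).

n = 29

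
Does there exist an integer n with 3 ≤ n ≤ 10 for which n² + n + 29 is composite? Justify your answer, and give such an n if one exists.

n = 9

At n = 9: 9² + 9 + 29 = 119 = 7·17, which is composite.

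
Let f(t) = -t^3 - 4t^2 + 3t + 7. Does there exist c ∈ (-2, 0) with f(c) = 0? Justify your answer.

Such a root exists.

f(-2) = -7 and f(0) = 7, which have opposite signs.
Since f is a polynomial it is continuous on [-2, 0].
By the Intermediate Value Theorem f must vanish at some point of (-2, 0).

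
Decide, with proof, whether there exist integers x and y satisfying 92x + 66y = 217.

Both 92 and 66 are divisible by gcd(92, 66) = 2, hence so is any combination 92x + 66y.
However 217 leaves remainder 1 on division by 2.
Hence no integers x, y satisfy the equation.

There are no such integers.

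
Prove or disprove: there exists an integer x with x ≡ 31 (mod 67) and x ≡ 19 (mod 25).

x = 969

gcd(67, 25) = 1, so the Chinese Remainder Theorem guarantees exactly one residue class mod 1675 satisfying both.
Any solution of the first congruence is x = 31 + 67t; substituting into the second, 67t ≡ 19 − 31 ≡ 13 (mod 25).
67 ≡ 17 (mod 25), so this reads 17t ≡ 13 (mod 25). Note 17·3 = 51 ≡ 1 (mod 25) (as 51 − 1 = 2·25), so 17⁻¹ ≡ 3.
Therefore t ≡ 3·13 = 39 ≡ 14 (mod 25).
With t = 14: x = 31 + 67·14 = 969.
Indeed 969 ≡ 31 (mod 67) and 969 ≡ 19 (mod 25).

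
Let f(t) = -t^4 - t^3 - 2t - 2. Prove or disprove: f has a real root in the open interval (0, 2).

f has no root in that interval.

The endpoint values f(0) = -2 and f(2) = -30 are both negative. Claim: f(t) < 0 for every t in (0, 2).
Every nonzero coefficient of f(t) = -t^4 - t^3 - 2t - 2 is negative; for t > 0 each term then has that sign, and the constant term -2 is strictly negative.
Therefore f(t) < 0 throughout (0, 2), and f has no zero there.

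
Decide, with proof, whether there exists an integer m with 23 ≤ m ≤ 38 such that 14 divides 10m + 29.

No such integer m in that range exists.

The values of 10m + 29 for m = 23, 24, …, 38 are 259, 269, 279, 289, 299, 309, 319, 329, 339, 349, 359, 369, 379, 389, 399, 409; reduced mod 14 these are 7, 3, 13, 9, 5, 1, 11, 7, 3, 13, 9, 5, 1, 11, 7, 3.
None is 0, so 14 never divides 10m + 29 on this range.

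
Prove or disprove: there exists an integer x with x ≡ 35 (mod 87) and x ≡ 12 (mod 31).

Since 87 and 31 share no common factor, CRT says the pair of congruences has a solution (unique mod 2697).
Write x = 35 + 87t and require 35 + 87t ≡ 12 (mod 31), i.e. 87t ≡ 8 (mod 31).
87 ≡ 25 (mod 31), so this reads 25t ≡ 8 (mod 31). Note 25·5 = 125 ≡ 1 (mod 31) (as 125 − 1 = 4·31), so 25⁻¹ ≡ 5.
Therefore t ≡ 5·8 = 40 ≡ 9 (mod 31).
Taking t = 9 gives x = 35 + 87·9 = 818.
Check: 818 mod 87 = 35, 818 mod 31 = 12. ✓

x = 818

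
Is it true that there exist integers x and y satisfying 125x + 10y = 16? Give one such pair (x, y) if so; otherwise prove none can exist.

There are no such integers.

Any value of 125x + 10y is a multiple of gcd(125, 10) = 5.
However 16 leaves remainder 1 on division by 5.
So the equation is unsolvable over ℤ.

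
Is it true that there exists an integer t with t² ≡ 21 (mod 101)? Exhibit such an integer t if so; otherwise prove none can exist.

t = 18

Take t = 18. Then 18² = 324 = 3·101 + 21, so 18² ≡ 21 (mod 101).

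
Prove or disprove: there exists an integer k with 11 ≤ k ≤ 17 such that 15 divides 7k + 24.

No such integer k in that range exists.

For k = 11, 12, …, 17 the values of 7k + 24 modulo 15 are 11, 3, 10, 2, 9, 1, 8 respectively.
Since 0 is absent from this list, 15 ∤ 7k + 24 for every k with 11 ≤ k ≤ 17.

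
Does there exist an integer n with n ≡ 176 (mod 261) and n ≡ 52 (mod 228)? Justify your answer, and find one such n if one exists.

Both moduli are multiples of 3 = gcd(261, 228), so any solution would satisfy n ≡ 176 and n ≡ 52 modulo 3 simultaneously.
However 176 ≡ 2 and 52 ≡ 1 (mod 3), and 2 ≠ 1.
Therefore no such n exists.

There is no such integer.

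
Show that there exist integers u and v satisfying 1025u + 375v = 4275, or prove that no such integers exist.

u = 6, v = -5

gcd(1025, 375) = 25, and 25 divides 4275, so integer solutions exist.
Dividing through by 25 reduces the equation to 41u + 15v = 171.
Run the Euclidean algorithm on 41 and 15: 41 = 2·15 + 11, 15 = 1·11 + 4, 11 = 2·4 + 3, 4 = 1·3 + 1, 3 = 3·1 + 0.
Working back up the chain: 1 = 4 − 1·3 = 4 − (11 − 2·4) = −11 + 3·4 = −11 + 3·(15 − 1·11) = 3·15 − 4·11 = 3·15 − 4·(41 − 2·15) = −4·41 + 11·15. So 41·(-4) + 15·11 = 1.
Times 171: 41·(-684) + 15·1881 = 171, so (-684, 1881) solves it.
The general solution is u = -684 + 15k, v = 1881 − 41k; taking k = 46 gives the smaller pair u = 6, v = -5.
Indeed 1025·6 + 375·(-5) = 6150 − 1875 = 4275.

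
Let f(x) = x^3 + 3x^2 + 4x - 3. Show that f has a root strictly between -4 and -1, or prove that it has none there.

f has no root in that interval.

Evaluate at the endpoints: f(-4) = -35, f(-1) = -5 — same sign (negative).
The derivative f'(x) = 3x^2 + 6x + 4 is a quadratic with discriminant 6² − 4·3·4 = -12 < 0; it never vanishes, so it is always positive (sign of the leading coefficient).
Hence f is strictly increasing on ℝ, and in particular on [-4, -1]. A strictly monotone function with same-sign endpoint values stays negative on the whole interval, so f has no zero in (-4, -1).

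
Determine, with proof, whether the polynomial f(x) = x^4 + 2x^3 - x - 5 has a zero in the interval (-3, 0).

f(-3) = 25 and f(0) = -5, which have opposite signs.
As a polynomial, f is continuous on every closed interval.
By the Intermediate Value Theorem f must vanish at some point of (-3, 0).

Yes, f has a root in the interval.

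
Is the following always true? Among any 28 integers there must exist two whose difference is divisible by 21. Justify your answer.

Each integer lies in one of the 21 residue classes modulo 21.
With 28 integers and only 21 classes, the pigeonhole principle forces two of them, say a and b, into the same class.
Equal remainders mean a − b ≡ 0 (mod 21), so 21 divides their difference.

Yes.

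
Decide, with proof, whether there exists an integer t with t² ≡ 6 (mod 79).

No such integer exists.

Apply Euler's criterion with the prime 79: 6 is a quadratic residue iff 6^39 ≡ 1 (mod 79), and a non-residue iff it is ≡ −1.
Squaring successively (mod 79): 6^2 = 36 ≡ 36; 6^4 ≡ 36² = 1296 ≡ 32; 6^8 ≡ 32² = 1024 ≡ 76; 6^16 ≡ 76² = 5776 ≡ 9; 6^32 ≡ 9² = 81 ≡ 2.
Since 39 = 32 + 4 + 2 + 1, 6^39 ≡ 2 · 32 · 36 · 6; multiplying out mod 79: 2·32 = 64 ≡ 64, then 64·36 = 2304 ≡ 13, then 13·6 = 78 ≡ 78. Thus 6^39 ≡ 78 ≡ −1 (mod 79).
By Euler's criterion 6 is a quadratic non-residue mod 79: no t satisfies t² ≡ 6 (mod 79).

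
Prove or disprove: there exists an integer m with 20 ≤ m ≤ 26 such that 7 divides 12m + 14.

At m = 20 the value 254 is not a multiple of 7. Try m = 21: 12·21 + 14 = 266 = 38·7, which is divisible by 7.

m = 21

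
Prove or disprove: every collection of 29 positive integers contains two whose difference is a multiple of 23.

There are exactly 23 possible remainders on division by 23.
Placing 29 integers into 23 classes, some class receives at least two — say a and b.
Their difference a − b is then a multiple of 23.

Yes, this is always true.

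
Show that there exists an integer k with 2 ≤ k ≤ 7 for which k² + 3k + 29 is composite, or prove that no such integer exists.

k = 7

At k = 7: 7² + 3·7 + 29 = 99 = 3·33, which is composite.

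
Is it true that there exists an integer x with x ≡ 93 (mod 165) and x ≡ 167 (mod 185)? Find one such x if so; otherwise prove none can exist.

There is no such integer.

Both moduli are multiples of 5 = gcd(165, 185), so any solution would satisfy x ≡ 93 and x ≡ 167 modulo 5 simultaneously.
However 93 ≡ 3 and 167 ≡ 2 (mod 5), and 3 ≠ 2.
So no integer satisfies both congruences.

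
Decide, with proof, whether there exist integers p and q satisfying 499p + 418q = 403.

p = 263, q = -313

499 and 418 are coprime, so 499p + 418q ranges over all of ℤ.
Run the Euclidean algorithm on 499 and 418: 499 = 1·418 + 81, 418 = 5·81 + 13, 81 = 6·13 + 3, 13 = 4·3 + 1, 3 = 3·1 + 0.
Working back up the chain: 1 = 13 − 4·3 = 13 − 4·(81 − 6·13) = −4·81 + 25·13 = −4·81 + 25·(418 − 5·81) = 25·418 − 129·81 = 25·418 − 129·(499 − 1·418) = −129·499 + 154·418. So 499·(-129) + 418·154 = 1.
Scaling by 403 gives the particular solution (p, q) = (-51987, 62062).
Shifting by a multiple of (418, −499) keeps it a solution: p = -51987 + 125·418 = 263, q = 62062 − 125·499 = -313.
Indeed 499·263 + 418·(-313) = 131237 − 130834 = 403.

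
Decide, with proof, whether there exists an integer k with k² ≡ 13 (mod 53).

k = 15

Take k = 15. Then 15² = 225 = 4·53 + 13, so 15² ≡ 13 (mod 53).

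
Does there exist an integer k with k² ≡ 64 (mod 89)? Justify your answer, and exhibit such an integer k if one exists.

Take k = 8. Then 8² = 64, and since 0 ≤ 64 < 89 this is already reduced: 8² ≡ 64 (mod 89).

k = 8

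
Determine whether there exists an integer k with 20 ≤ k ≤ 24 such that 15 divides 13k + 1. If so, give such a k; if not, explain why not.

k = 23

At k = 23 we get 13·23 + 1 = 300, and 300 = 15·20.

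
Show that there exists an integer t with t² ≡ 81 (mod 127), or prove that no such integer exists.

Take t = 9. Then 9² = 81, and since 0 ≤ 81 < 127 this is already reduced: 9² ≡ 81 (mod 127).

t = 9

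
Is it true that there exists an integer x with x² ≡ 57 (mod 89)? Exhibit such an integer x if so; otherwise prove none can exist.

x = 18

Take x = 18. Then 18² = 324 = 3·89 + 57, so 18² ≡ 57 (mod 89).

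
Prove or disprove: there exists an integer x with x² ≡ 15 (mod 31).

There is no such integer.

31 is prime, so by Euler's criterion 15 is a square mod 31 iff 15^((31−1)/2) = 15^15 ≡ 1 (mod 31).
Squaring successively (mod 31): 15^2 = 225 ≡ 8; 15^4 ≡ 8² = 64 ≡ 2; 15^8 ≡ 2² = 4 ≡ 4.
Since 15 = 8 + 4 + 2 + 1, 15^15 ≡ 4 · 2 · 8 · 15; multiplying out mod 31: 4·2 = 8 ≡ 8, then 8·8 = 64 ≡ 2, then 2·15 = 30 ≡ 30. Thus 15^15 ≡ 30 ≡ −1 (mod 31).
By Euler's criterion 15 is a quadratic non-residue mod 31: no x satisfies x² ≡ 15 (mod 31).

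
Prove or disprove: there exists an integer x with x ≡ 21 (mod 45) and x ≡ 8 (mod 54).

No, no such integer exists.

Both moduli are multiples of 9 = gcd(45, 54), so any solution would satisfy x ≡ 21 and x ≡ 8 modulo 9 simultaneously.
These are incompatible: 21 − 8 = 13 is not divisible by 9.
Hence the system has no solution.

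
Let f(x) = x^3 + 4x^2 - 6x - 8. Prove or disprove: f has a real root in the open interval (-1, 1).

Yes, f has a root in the interval.

f(-1) = 1 and f(1) = -9, which have opposite signs.
Since f is a polynomial it is continuous on [-1, 1].
By the Intermediate Value Theorem, f takes the value 0 somewhere in the open interval.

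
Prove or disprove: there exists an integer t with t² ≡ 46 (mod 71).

Apply Euler's criterion with the prime 71: 46 is a quadratic residue iff 46^35 ≡ 1 (mod 71), and a non-residue iff it is ≡ −1.
Squaring successively (mod 71): 46^2 = 2116 ≡ 57; 46^4 ≡ 57² = 3249 ≡ 54; 46^8 ≡ 54² = 2916 ≡ 5; 46^16 ≡ 5² = 25 ≡ 25; 46^32 ≡ 25² = 625 ≡ 57.
Since 35 = 32 + 2 + 1, 46^35 ≡ 57 · 57 · 46; multiplying out mod 71: 57·57 = 3249 ≡ 54, then 54·46 = 2484 ≡ 70. Thus 46^35 ≡ 70 ≡ −1 (mod 71).
The value −1 means 46 is a non-residue modulo 71, so t² ≡ 46 (mod 71) is impossible.

No such integer exists.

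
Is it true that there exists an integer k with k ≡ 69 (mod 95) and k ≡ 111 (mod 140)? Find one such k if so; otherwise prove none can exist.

There is no such integer.

Reduce both congruences modulo 5, which divides 95 and 140: they say k ≡ 69 (mod 5) and k ≡ 111 (mod 5).
These are incompatible: 69 − 111 = -42 is not divisible by 5.
So no integer satisfies both congruences.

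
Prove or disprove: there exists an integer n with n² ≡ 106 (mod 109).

n = 91 works: 91² = 8281, and 8281 − 106 = 8175 = 75·109.

n = 91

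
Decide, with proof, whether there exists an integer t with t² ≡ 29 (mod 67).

t = 30 works: 30² = 900, and 900 − 29 = 871 = 13·67.

t = 30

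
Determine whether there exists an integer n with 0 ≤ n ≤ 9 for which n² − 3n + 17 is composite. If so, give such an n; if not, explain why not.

At n = 7: 7² − 3·7 + 17 = 45 = 3·15, which is composite.

n = 7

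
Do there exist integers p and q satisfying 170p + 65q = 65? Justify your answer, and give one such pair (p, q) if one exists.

Since gcd(170, 65) = 5 and 65 = 5·13, Bézout's identity guarantees a solution.
Dividing through by 5 reduces the equation to 34p + 13q = 13.
Euclidean algorithm: 34 = 2·13 + 8, 13 = 1·8 + 5, 8 = 1·5 + 3, 5 = 1·3 + 2, 3 = 1·2 + 1, 2 = 2·1 + 0.
Unwinding: 1 = 3 − 1·2 = 3 − (5 − 1·3) = −5 + 2·3 = −5 + 2·(8 − 1·5) = 2·8 − 3·5 = 2·8 − 3·(13 − 1·8) = −3·13 + 5·8 = −3·13 + 5·(34 − 2·13) = 5·34 − 13·13, i.e. 34·5 + 13·(-13) = 1.
Scaling by 13 gives the particular solution (p, q) = (65, -169).
Shifting by a multiple of (13, −34) keeps it a solution: p = 65 − 5·13 = 0, q = -169 + 5·34 = 1.
Check: 170·0 + 65·1 = 0 + 65 = 65. ✓

p = 0, q = 1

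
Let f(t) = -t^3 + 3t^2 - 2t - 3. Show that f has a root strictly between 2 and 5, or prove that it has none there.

The endpoint values f(2) = -3 and f(5) = -63 are both negative. Claim: f(t) < 0 for every t in (2, 5).
Substitute t = 2 + u, where 0 < u < 3 on the interval. Expanding, f(2 + u) = -u^3 - 3u^2 - 2u - 3.
All 4 nonzero coefficients of this polynomial in u are negative; hence for u > 0 the value is a sum of negative terms (the constant -3 among them).
So f is strictly negative on (2, 5); no root exists in the interval.

f has no root in that interval.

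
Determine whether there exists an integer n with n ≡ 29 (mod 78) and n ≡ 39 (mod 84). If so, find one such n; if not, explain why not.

There is no such integer.

gcd(78, 84) = 6. If n ≡ 29 (mod 78) and n ≡ 39 (mod 84), then n ≡ 29 (mod 6) and n ≡ 39 (mod 6).
But 29 mod 6 = 5 while 39 mod 6 = 3, a contradiction.
Therefore no such n exists.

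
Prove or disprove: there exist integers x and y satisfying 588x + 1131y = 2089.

Any value of 588x + 1131y is a multiple of gcd(588, 1131) = 3.
But 2089 = 3·696 + 1, so 3 ∤ 2089.
So the equation is unsolvable over ℤ.

No, no such integers exist.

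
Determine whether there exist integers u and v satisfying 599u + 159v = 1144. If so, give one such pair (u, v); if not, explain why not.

Since gcd(599, 159) = 1, every integer is an integer combination of 599 and 159.
Euclidean algorithm: 599 = 3·159 + 122, 159 = 1·122 + 37, 122 = 3·37 + 11, 37 = 3·11 + 4, 11 = 2·4 + 3, 4 = 1·3 + 1, 3 = 3·1 + 0.
Working back up the chain: 1 = 4 − 1·3 = 4 − (11 − 2·4) = −11 + 3·4 = −11 + 3·(37 − 3·11) = 3·37 − 10·11 = 3·37 − 10·(122 − 3·37) = −10·122 + 33·37 = −10·122 + 33·(159 − 1·122) = 33·159 − 43·122 = 33·159 − 43·(599 − 3·159) = −43·599 + 162·159. So 599·(-43) + 159·162 = 1.
Scaling by 1144 gives the particular solution (u, v) = (-49192, 185328).
The general solution is u = -49192 + 159k, v = 185328 − 599k; taking k = 310 gives the smaller pair u = 98, v = -362.
Check: 599·98 + 159·(-362) = 58702 − 57558 = 1144. ✓

u = 98, v = -362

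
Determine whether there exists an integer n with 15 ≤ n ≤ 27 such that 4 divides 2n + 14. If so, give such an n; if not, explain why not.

At n = 15 we get 2·15 + 14 = 44, and 44 = 4·11.

n = 15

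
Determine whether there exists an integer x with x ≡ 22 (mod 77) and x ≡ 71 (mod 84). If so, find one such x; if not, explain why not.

x = 407

gcd(77, 84) = 7. A simultaneous solution exists iff 22 ≡ 71 (mod 7); here 22 mod 7 = 1 = 71 mod 7, so it does.
The integers ≡ 22 (mod 77) are 22, 99, 176, 253, 330, 407, …; their remainders mod 84 are 22, 15, 8, 1, 78, 71, so x = 407 is the first that is ≡ 71 (mod 84).
Verify: 407 = 5·77 + 22 and 407 = 4·84 + 71. ✓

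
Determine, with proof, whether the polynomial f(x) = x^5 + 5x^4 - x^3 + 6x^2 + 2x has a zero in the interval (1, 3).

No such root exists.

f(1) = 13 and f(3) = 681, both positive, so a sign-change argument is unavailable; we show f keeps this sign on the whole interval.
Substitute x = 1 + u, where 0 < u < 2 on the interval. Expanding, f(1 + u) = u^5 + 10u^4 + 29u^3 + 43u^2 + 36u + 13.
All 6 nonzero coefficients of this polynomial in u are positive; hence for u > 0 the value is a sum of positive terms (the constant 13 among them).
Therefore f(x) > 0 throughout (1, 3), and f has no zero there.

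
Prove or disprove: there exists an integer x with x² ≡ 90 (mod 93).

Take x = 51. Then 51² = 2601 = 27·93 + 90, so 51² ≡ 90 (mod 93).

x = 51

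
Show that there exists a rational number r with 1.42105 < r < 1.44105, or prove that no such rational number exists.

Scale by 7: the interval becomes (9.94735, 10.08735), which contains the integer 10.
Dividing back, 1.42105 < 10/7 < 1.44105, and 10/7 is rational.

r = 10/7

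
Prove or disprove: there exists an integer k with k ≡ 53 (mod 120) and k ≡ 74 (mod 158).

Both moduli are multiples of 2 = gcd(120, 158), so any solution would satisfy k ≡ 53 and k ≡ 74 modulo 2 simultaneously.
However 53 ≡ 1 and 74 ≡ 0 (mod 2), and 1 ≠ 0.
Therefore no such k exists.

There is no such integer.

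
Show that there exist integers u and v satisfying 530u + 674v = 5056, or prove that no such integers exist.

u = 227, v = -171

Every value of 530u + 674v is a multiple of gcd(530, 674) = 2; since 2 ∣ 5056, solutions exist.
Dividing through by 2 reduces the equation to 265u + 337v = 2528.
Run the Euclidean algorithm on 337 and 265: 337 = 1·265 + 72, 265 = 3·72 + 49, 72 = 1·49 + 23, 49 = 2·23 + 3, 23 = 7·3 + 2, 3 = 1·2 + 1, 2 = 2·1 + 0.
Working back up the chain: 1 = 3 − 1·2 = 3 − (23 − 7·3) = −23 + 8·3 = −23 + 8·(49 − 2·23) = 8·49 − 17·23 = 8·49 − 17·(72 − 1·49) = −17·72 + 25·49 = −17·72 + 25·(265 − 3·72) = 25·265 − 92·72 = 25·265 − 92·(337 − 1·265) = −92·337 + 117·265. So 265·117 + 337·(-92) = 1.
Multiplying through by 2528: u = 117·2528 = 295776, v = (-92)·2528 = -232576 is a solution.
Subtracting 877·337 from u and adding 877·265 to v gives the tidier solution (227, -171).
Check: 530·227 + 674·(-171) = 120310 − 115254 = 5056. ✓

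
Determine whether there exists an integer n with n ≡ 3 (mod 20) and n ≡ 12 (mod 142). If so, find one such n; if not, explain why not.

Reduce both congruences modulo 2, which divides 20 and 142: they say n ≡ 3 (mod 2) and n ≡ 12 (mod 2).
But 3 mod 2 = 1 while 12 mod 2 = 0, a contradiction.
Therefore no such n exists.

No, no such integer exists.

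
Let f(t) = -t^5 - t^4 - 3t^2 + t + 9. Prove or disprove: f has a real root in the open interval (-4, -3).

f(-4) = 725 and f(-3) = 141, both positive, so a sign-change argument is unavailable; we show f keeps this sign on the whole interval.
Substitute t = -3 − u, where 0 < u < 1 on the interval. Expanding, f(-3 − u) = u^5 + 14u^4 + 78u^3 + 213u^2 + 278u + 141.
The nonzero coefficients here are all positive, so for u > 0 every term is positive (or zero), and the constant term 141 is strictly positive.
Therefore f(t) > 0 throughout (-4, -3), and f has no zero there.

No such root exists.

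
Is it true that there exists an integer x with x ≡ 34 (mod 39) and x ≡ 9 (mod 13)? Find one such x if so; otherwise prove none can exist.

No such integer exists.

gcd(39, 13) = 13. If x ≡ 34 (mod 39) and x ≡ 9 (mod 13), then x ≡ 34 (mod 13) and x ≡ 9 (mod 13).
However 34 ≡ 8 and 9 ≡ 9 (mod 13), and 8 ≠ 9.
Therefore no such x exists.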